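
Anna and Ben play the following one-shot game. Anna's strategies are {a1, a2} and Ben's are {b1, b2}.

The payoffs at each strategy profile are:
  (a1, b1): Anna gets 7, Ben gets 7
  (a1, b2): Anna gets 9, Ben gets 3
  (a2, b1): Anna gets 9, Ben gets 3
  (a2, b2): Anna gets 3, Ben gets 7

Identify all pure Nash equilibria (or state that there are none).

(a1, b1): Anna prefers a2 (9 > 7) — not an equilibrium.
(a1, b2): Ben prefers b1 (7 > 3) — not an equilibrium.
(a2, b1): Ben prefers b2 (7 > 3) — not an equilibrium.
(a2, b2): Anna prefers a1 (9 > 3) — not an equilibrium.

none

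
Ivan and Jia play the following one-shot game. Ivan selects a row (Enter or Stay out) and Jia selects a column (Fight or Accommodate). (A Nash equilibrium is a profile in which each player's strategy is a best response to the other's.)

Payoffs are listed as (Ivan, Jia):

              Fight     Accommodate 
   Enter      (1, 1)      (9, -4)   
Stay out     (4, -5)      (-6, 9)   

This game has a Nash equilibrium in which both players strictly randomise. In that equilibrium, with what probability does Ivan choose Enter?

14/19

Let x be the probability that Ivan plays Enter. In a completely mixed equilibrium, Jia must be indifferent between Fight and Accommodate.
Jia's expected payoff from Fight is x − 5(1−x); from Accommodate it is −4x + 9(1−x).
Setting these equal: 6x − 5 = −13x + 9, so x = 14/19.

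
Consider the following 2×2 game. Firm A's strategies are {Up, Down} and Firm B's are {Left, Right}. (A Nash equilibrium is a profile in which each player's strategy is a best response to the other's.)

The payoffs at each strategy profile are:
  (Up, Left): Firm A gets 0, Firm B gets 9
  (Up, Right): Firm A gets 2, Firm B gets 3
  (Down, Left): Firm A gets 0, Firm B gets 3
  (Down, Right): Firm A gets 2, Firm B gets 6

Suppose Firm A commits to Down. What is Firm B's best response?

Right

Against Down, Firm B earns 3 from Left and 6 from Right.
So Right is the best response.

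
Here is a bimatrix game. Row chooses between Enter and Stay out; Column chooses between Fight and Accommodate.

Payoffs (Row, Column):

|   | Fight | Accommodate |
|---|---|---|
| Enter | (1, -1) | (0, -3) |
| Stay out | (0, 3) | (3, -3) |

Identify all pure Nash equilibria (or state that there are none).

(Enter, Fight): Row gets 1 ≥ 0 from Stay out, and Column gets -1 ≥ -3 from Accommodate — Nash equilibrium.
(Enter, Accommodate): Row prefers Stay out (3 > 0); Column prefers Fight (-1 > -3) — not an equilibrium.
(Stay out, Fight): Row prefers Enter (1 > 0) — not an equilibrium.
(Stay out, Accommodate): Column prefers Fight (3 > -3) — not an equilibrium.

(Enter, Fight)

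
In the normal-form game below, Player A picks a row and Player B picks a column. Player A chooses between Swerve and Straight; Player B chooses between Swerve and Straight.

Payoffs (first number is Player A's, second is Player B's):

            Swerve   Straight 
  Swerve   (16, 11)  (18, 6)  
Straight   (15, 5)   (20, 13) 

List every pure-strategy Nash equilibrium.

(Swerve, Swerve): Player A gets 16 ≥ 15 from Straight, and Player B gets 11 ≥ 6 from Straight — Nash equilibrium.
(Swerve, Straight): Player A prefers Straight (20 > 18); Player B prefers Swerve (11 > 6) — not an equilibrium.
(Straight, Swerve): Player A prefers Swerve (16 > 15); Player B prefers Straight (13 > 5) — not an equilibrium.
(Straight, Straight): Player A gets 20 ≥ 18 from Swerve, and Player B gets 13 ≥ 5 from Swerve — Nash equilibrium.

(Swerve, Swerve) and (Straight, Straight)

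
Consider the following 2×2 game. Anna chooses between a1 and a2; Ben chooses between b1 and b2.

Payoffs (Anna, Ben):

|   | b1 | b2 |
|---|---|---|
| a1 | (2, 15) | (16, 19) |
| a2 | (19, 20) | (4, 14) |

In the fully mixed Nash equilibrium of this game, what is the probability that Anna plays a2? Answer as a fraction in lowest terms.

2/5

Let x be the probability that Anna plays a1. In a completely mixed equilibrium, Ben must be indifferent between b1 and b2.
Ben's expected payoff from b1 is 15x + 20(1−x); from b2 it is 19x + 14(1−x).
Setting these equal: −5x + 20 = 5x + 14, so x = 3/5.
Therefore Anna plays a2 with probability 1 − 3/5 = 2/5.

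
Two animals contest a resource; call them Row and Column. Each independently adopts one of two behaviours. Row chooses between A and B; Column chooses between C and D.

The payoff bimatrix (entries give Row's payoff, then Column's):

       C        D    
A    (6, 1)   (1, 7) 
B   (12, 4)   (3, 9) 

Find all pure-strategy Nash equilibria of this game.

(A, C): Row prefers B (12 > 6); Column prefers D (7 > 1) — not an equilibrium.
(A, D): Row prefers B (3 > 1) — not an equilibrium.
(B, C): Column prefers D (9 > 4) — not an equilibrium.
(B, D): Row gets 3 ≥ 1 from A, and Column gets 9 ≥ 4 from C — Nash equilibrium.

(B, D)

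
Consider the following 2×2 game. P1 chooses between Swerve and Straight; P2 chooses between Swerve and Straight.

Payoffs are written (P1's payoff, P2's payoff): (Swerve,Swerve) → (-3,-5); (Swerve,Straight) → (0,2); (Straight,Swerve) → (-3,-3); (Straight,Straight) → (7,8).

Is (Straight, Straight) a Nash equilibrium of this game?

Yes

At (Straight, Straight), P1 earns 7; switching to Swerve would give 0, so P1 has no profitable deviation.
P2 earns 8; switching to Swerve would give -3, so P2 has no profitable deviation.
Neither player can gain by a unilateral deviation, so this profile is a Nash equilibrium.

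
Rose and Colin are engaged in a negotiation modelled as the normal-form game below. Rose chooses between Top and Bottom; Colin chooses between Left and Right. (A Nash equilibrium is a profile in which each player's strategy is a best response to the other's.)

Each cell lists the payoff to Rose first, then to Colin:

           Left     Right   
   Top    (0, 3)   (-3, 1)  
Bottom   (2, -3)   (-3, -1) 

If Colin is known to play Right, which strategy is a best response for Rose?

either — both Top and Bottom are best responses

Against Right, Rose earns -3 from Top and -3 from Bottom.
So either strategy is a best response.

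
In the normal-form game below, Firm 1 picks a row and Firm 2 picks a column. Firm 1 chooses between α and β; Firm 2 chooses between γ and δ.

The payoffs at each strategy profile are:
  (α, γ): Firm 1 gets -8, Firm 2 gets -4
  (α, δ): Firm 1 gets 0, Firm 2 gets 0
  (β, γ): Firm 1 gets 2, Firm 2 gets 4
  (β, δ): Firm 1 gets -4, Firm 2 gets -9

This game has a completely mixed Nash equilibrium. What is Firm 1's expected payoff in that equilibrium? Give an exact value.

-16/7

First find q, the probability Firm 2 plays γ, from Firm 1's indifference between α and β: −8q = 2q − 4(1−q), giving q = 2/7.
Since Firm 1 is indifferent in equilibrium, Firm 1's expected payoff equals the payoff from either row against (2/7, 5/7). Using α: −8(2/7) = -16/7.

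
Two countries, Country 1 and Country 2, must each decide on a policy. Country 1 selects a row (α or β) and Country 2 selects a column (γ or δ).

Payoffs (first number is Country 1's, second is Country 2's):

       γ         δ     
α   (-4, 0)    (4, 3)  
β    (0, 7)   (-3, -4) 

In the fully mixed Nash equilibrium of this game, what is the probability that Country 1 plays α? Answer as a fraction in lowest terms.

Let p be the probability that Country 1 plays α. In a completely mixed equilibrium, Country 2 must be indifferent between γ and δ.
Country 2's expected payoff from γ is 7(1−p); from δ it is 3p − 4(1−p).
Setting these equal: −7p + 7 = 7p − 4, so p = 11/14.

11/14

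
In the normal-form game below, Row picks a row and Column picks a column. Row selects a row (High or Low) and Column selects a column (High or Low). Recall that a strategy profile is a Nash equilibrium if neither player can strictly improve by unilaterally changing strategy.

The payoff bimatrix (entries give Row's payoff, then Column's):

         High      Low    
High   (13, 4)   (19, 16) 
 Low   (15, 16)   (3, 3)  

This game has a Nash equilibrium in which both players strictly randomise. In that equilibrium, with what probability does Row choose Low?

12/25

Let p be the probability that Row plays High. In a completely mixed equilibrium, Column must be indifferent between High and Low.
Column's expected payoff from High is 4p + 16(1−p); from Low it is 16p + 3(1−p).
Setting these equal: −12p + 16 = 13p + 3, so p = 13/25.
Therefore Row plays Low with probability 1 − 13/25 = 12/25.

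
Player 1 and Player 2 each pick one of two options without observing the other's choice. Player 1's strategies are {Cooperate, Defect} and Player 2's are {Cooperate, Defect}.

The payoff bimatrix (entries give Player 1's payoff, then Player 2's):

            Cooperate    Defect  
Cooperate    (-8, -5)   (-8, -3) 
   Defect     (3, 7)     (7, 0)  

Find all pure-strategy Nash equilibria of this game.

(Defect, Cooperate)

(Cooperate, Cooperate): Player 1 prefers Defect (3 > -8); Player 2 prefers Defect (-3 > -5) — not an equilibrium.
(Cooperate, Defect): Player 1 prefers Defect (7 > -8) — not an equilibrium.
(Defect, Cooperate): Player 1 gets 3 ≥ -8 from Cooperate, and Player 2 gets 7 ≥ 0 from Defect — Nash equilibrium.
(Defect, Defect): Player 2 prefers Cooperate (7 > 0) — not an equilibrium.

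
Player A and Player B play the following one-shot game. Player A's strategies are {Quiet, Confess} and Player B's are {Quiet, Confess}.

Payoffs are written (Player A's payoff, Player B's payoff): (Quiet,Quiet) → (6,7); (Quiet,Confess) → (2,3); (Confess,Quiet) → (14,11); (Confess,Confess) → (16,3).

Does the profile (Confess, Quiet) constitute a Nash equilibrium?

At (Confess, Quiet), Player A earns 14; switching to Quiet would give 6, so Player A has no profitable deviation.
Player B earns 11; switching to Confess would give 3, so Player B has no profitable deviation.
Neither player can gain by a unilateral deviation, so this profile is a Nash equilibrium.

Yes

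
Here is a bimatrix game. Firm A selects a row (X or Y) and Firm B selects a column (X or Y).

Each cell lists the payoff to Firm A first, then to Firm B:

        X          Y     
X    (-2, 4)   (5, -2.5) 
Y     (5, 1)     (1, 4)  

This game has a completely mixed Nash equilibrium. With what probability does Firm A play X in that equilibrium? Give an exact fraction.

Let x be the probability that Firm A plays X. In a completely mixed equilibrium, Firm B must be indifferent between X and Y.
Firm B's expected payoff from X is 4x + (1−x); from Y it is −2.5x + 4(1−x).
Setting these equal: 3x + 1 = −6.5x + 4, so x = 6/19.

6/19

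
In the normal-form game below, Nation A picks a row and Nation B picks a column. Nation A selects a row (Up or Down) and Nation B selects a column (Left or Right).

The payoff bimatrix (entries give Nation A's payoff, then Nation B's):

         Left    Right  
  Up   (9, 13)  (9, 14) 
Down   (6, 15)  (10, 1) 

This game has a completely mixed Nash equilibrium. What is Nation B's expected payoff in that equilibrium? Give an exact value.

197/15

First find x, the probability Nation A plays Up, from Nation B's indifference between Left and Right: 13x + 15(1−x) = 14x + (1−x), giving x = 14/15.
Since Nation B is indifferent in equilibrium, Nation B's expected payoff equals the payoff from either column against (14/15, 1/15). Using Left: 13(14/15) + 15(1/15) = 197/15.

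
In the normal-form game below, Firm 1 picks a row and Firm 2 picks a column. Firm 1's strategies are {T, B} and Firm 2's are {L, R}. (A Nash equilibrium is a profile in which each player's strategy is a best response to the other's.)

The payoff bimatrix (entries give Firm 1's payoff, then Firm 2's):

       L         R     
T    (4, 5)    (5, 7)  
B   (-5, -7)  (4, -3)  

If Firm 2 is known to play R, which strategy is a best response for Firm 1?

Against R, Firm 1 earns 5 from T and 4 from B.
So T is the best response.

T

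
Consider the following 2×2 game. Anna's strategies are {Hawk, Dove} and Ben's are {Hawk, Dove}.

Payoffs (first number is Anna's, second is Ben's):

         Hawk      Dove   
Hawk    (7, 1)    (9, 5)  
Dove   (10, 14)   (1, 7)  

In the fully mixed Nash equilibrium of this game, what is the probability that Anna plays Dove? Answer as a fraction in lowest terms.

4/11

Let p be the probability that Anna plays Hawk. In a completely mixed equilibrium, Ben must be indifferent between Hawk and Dove.
Ben's expected payoff from Hawk is p + 14(1−p); from Dove it is 5p + 7(1−p).
Setting these equal: −13p + 14 = −2p + 7, so p = 7/11.
Therefore Anna plays Dove with probability 1 − 7/11 = 4/11.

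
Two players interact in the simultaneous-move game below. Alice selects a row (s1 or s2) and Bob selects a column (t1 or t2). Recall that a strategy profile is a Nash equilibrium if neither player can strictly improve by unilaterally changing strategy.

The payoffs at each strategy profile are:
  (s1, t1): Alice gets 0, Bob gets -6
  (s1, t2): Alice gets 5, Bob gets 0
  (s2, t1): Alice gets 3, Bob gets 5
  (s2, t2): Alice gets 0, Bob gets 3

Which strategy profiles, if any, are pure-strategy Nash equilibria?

(s1, t1): Alice prefers s2 (3 > 0); Bob prefers t2 (0 > -6) — not an equilibrium.
(s1, t2): Alice gets 5 ≥ 0 from s2, and Bob gets 0 ≥ -6 from t1 — Nash equilibrium.
(s2, t1): Alice gets 3 ≥ 0 from s1, and Bob gets 5 ≥ 3 from t2 — Nash equilibrium.
(s2, t2): Alice prefers s1 (5 > 0); Bob prefers t1 (5 > 3) — not an equilibrium.

(s1, t2) and (s2, t1)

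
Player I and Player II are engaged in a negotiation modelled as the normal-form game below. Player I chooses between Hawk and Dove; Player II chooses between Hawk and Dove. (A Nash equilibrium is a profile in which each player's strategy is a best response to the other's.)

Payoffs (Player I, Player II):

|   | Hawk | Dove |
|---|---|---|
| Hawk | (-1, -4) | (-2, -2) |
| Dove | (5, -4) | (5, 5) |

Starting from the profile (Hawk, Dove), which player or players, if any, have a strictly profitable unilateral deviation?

Player I at (Hawk, Dove) earns -2; deviating to Dove yields 5 — a strict improvement.
Player II earns -2; deviating to Hawk yields -4 — not better.
Only Player I has a strictly profitable deviation.

Player I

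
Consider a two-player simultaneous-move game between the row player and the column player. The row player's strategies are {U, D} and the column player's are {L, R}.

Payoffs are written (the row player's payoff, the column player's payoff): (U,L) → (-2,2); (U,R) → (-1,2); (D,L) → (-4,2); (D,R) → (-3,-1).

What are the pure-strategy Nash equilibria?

(U, L) and (U, R)

(U, L): the row player gets -2 ≥ -4 from D, and the column player gets 2 ≥ 2 from R — Nash equilibrium.
(U, R): the row player gets -1 ≥ -3 from D, and the column player gets 2 ≥ 2 from L — Nash equilibrium.
(D, L): the row player prefers U (-2 > -4) — not an equilibrium.
(D, R): the row player prefers U (-1 > -3); the column player prefers L (2 > -1) — not an equilibrium.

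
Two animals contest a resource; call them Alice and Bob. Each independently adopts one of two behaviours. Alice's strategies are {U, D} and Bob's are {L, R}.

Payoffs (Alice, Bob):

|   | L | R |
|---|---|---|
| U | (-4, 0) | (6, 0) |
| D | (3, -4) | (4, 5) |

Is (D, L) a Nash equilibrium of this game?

No

At (D, L), Alice earns 3; switching to U would give -4, so Alice has no profitable deviation.
Bob earns -4; switching to R would give 5, so Bob would deviate.
Since at least one player can profitably deviate, this is not a Nash equilibrium.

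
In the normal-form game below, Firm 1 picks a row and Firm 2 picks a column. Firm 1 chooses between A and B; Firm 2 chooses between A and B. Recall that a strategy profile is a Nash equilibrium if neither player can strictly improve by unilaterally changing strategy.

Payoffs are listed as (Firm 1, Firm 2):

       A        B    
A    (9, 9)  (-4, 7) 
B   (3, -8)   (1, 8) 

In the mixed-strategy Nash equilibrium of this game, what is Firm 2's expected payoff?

64/9

First find x, the probability Firm 1 plays A, from Firm 2's indifference between A and B: 9x − 8(1−x) = 7x + 8(1−x), giving x = 8/9.
Since Firm 2 is indifferent in equilibrium, Firm 2's expected payoff equals the payoff from either column against (8/9, 1/9). Using A: 9(8/9) − 8(1/9) = 64/9.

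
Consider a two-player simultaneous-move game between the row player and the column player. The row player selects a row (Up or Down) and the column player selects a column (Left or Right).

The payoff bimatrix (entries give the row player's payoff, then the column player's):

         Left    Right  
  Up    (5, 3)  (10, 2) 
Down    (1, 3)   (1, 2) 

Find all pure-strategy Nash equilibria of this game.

(Up, Left): the row player gets 5 ≥ 1 from Down, and the column player gets 3 ≥ 2 from Right — Nash equilibrium.
(Up, Right): the column player prefers Left (3 > 2) — not an equilibrium.
(Down, Left): the row player prefers Up (5 > 1) — not an equilibrium.
(Down, Right): the row player prefers Up (10 > 1); the column player prefers Left (3 > 2) — not an equilibrium.

(Up, Left)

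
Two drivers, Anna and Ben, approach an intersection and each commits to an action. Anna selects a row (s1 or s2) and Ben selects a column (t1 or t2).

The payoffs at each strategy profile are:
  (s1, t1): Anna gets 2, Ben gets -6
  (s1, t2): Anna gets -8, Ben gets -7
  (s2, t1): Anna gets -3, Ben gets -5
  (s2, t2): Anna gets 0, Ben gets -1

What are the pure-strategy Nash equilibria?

(s1, t1) and (s2, t2)

(s1, t1): Anna gets 2 ≥ -3 from s2, and Ben gets -6 ≥ -7 from t2 — Nash equilibrium.
(s1, t2): Anna prefers s2 (0 > -8); Ben prefers t1 (-6 > -7) — not an equilibrium.
(s2, t1): Anna prefers s1 (2 > -3); Ben prefers t2 (-1 > -5) — not an equilibrium.
(s2, t2): Anna gets 0 ≥ -8 from s1, and Ben gets -1 ≥ -5 from t1 — Nash equilibrium.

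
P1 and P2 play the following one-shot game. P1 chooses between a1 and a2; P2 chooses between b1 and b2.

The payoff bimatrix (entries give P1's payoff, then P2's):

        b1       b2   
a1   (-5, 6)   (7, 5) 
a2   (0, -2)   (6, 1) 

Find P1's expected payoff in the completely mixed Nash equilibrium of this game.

First find q, the probability P2 plays b1, from P1's indifference between a1 and a2: −5q + 7(1−q) = 6(1−q), giving q = 1/6.
Since P1 is indifferent in equilibrium, P1's expected payoff equals the payoff from either row against (1/6, 5/6). Using a1: −5(1/6) + 7(5/6) = 5.

5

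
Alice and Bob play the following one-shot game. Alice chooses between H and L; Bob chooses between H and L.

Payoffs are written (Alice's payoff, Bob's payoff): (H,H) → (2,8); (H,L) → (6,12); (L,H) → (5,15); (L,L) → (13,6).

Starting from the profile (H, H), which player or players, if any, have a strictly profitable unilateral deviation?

Both

Alice at (H, H) earns 2; deviating to L yields 5 — a strict improvement.
Bob earns 8; deviating to L yields 12 — a strict improvement.
Both Alice and Bob have strictly profitable deviations.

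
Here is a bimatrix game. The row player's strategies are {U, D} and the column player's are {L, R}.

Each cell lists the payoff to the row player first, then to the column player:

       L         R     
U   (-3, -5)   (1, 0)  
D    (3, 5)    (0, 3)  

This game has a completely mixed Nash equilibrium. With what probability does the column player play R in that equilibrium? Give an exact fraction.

Let c be the probability that the column player plays L. In a completely mixed equilibrium, the row player must be indifferent between U and D.
The row player's expected payoff from U is −3c + (1−c); from D it is 3c.
Setting these equal: −4c + 1 = 3c, so c = 1/7.
Therefore the column player plays R with probability 1 − 1/7 = 6/7.

6/7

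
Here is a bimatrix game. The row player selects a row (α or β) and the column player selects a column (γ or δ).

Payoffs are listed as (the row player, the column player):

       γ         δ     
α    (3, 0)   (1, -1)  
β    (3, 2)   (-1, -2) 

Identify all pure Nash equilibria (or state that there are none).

(α, γ): the row player gets 3 ≥ 3 from β, and the column player gets 0 ≥ -1 from δ — Nash equilibrium.
(α, δ): the column player prefers γ (0 > -1) — not an equilibrium.
(β, γ): the row player gets 3 ≥ 3 from α, and the column player gets 2 ≥ -2 from δ — Nash equilibrium.
(β, δ): the row player prefers α (1 > -1); the column player prefers γ (2 > -2) — not an equilibrium.

(α, γ) and (β, γ)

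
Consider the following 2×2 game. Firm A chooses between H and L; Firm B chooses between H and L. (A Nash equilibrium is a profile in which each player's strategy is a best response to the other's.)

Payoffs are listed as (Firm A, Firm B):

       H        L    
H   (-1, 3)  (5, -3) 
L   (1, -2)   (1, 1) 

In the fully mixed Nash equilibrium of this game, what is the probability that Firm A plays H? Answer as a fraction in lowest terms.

1/3

Let p be the probability that Firm A plays H. In a completely mixed equilibrium, Firm B must be indifferent between H and L.
Firm B's expected payoff from H is 3p − 2(1−p); from L it is −3p + (1−p).
Setting these equal: 5p − 2 = −4p + 1, so p = 1/3.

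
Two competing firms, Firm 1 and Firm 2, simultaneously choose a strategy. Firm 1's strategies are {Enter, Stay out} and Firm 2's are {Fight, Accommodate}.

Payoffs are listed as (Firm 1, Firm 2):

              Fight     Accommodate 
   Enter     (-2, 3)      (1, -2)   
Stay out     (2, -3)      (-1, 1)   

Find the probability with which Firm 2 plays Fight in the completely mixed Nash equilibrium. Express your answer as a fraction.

Let c be the probability that Firm 2 plays Fight. In a completely mixed equilibrium, Firm 1 must be indifferent between Enter and Stay out.
Firm 1's expected payoff from Enter is −2c + (1−c); from Stay out it is 2c − (1−c).
Setting these equal: −3c + 1 = 3c − 1, so c = 1/3.

1/3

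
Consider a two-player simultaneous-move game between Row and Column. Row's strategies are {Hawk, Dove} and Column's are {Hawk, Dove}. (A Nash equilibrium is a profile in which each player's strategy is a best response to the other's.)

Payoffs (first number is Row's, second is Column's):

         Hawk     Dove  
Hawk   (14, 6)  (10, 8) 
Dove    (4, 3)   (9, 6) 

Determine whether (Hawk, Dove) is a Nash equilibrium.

Yes

At (Hawk, Dove), Row earns 10; switching to Dove would give 9, so Row has no profitable deviation.
Column earns 8; switching to Hawk would give 6, so Column has no profitable deviation.
Neither player can gain by a unilateral deviation, so this profile is a Nash equilibrium.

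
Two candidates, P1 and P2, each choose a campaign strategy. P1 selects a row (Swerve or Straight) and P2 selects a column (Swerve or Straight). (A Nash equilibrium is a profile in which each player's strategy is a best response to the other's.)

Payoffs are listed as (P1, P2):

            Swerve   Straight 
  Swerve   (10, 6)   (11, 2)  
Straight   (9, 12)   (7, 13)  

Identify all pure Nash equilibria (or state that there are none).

(Swerve, Swerve)

(Swerve, Swerve): P1 gets 10 ≥ 9 from Straight, and P2 gets 6 ≥ 2 from Straight — Nash equilibrium.
(Swerve, Straight): P2 prefers Swerve (6 > 2) — not an equilibrium.
(Straight, Swerve): P1 prefers Swerve (10 > 9); P2 prefers Straight (13 > 12) — not an equilibrium.
(Straight, Straight): P1 prefers Swerve (11 > 7) — not an equilibrium.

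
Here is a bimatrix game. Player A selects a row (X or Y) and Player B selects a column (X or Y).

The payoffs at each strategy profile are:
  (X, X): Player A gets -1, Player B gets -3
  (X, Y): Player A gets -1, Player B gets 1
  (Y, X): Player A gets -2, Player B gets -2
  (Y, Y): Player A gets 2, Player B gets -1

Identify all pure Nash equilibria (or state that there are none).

(X, X): Player B prefers Y (1 > -3) — not an equilibrium.
(X, Y): Player A prefers Y (2 > -1) — not an equilibrium.
(Y, X): Player A prefers X (-1 > -2); Player B prefers Y (-1 > -2) — not an equilibrium.
(Y, Y): Player A gets 2 ≥ -1 from X, and Player B gets -1 ≥ -2 from X — Nash equilibrium.

(Y, Y)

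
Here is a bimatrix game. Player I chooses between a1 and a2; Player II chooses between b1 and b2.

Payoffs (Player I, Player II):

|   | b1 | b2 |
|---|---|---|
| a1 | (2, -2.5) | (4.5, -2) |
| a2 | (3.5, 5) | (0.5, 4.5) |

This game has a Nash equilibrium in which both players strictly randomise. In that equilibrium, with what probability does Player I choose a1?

1/2

Let x be the probability that Player I plays a1. In a completely mixed equilibrium, Player II must be indifferent between b1 and b2.
Player II's expected payoff from b1 is −2.5x + 5(1−x); from b2 it is −2x + 4.5(1−x).
Setting these equal: −7.5x + 5 = −6.5x + 4.5, so x = 1/2.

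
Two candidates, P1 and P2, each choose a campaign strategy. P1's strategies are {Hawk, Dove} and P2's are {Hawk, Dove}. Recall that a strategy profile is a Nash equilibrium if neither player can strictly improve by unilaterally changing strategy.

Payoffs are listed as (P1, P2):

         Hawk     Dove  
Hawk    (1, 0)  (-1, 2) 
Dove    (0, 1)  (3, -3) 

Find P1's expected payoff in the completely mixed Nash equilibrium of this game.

3/5

First find q, the probability P2 plays Hawk, from P1's indifference between Hawk and Dove: q − (1−q) = 3(1−q), giving q = 4/5.
Since P1 is indifferent in equilibrium, P1's expected payoff equals the payoff from either row against (4/5, 1/5). Using Hawk: (4/5) − (1/5) = 3/5.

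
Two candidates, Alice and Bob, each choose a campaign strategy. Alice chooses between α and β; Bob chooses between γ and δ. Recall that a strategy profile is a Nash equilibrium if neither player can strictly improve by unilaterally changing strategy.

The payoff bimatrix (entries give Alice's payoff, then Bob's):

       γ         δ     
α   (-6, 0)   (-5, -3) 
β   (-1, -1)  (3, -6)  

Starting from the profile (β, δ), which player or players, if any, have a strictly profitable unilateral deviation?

Bob

Alice at (β, δ) earns 3; deviating to α yields -5 — not better.
Bob earns -6; deviating to γ yields -1 — a strict improvement.
Only Bob has a strictly profitable deviation.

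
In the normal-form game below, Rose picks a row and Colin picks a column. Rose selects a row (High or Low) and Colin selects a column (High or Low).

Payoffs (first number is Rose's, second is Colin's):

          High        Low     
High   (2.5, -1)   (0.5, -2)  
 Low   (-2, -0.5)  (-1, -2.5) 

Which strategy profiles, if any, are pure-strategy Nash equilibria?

(High, High)

(High, High): Rose gets 2.5 ≥ -2 from Low, and Colin gets -1 ≥ -2 from Low — Nash equilibrium.
(High, Low): Colin prefers High (-1 > -2) — not an equilibrium.
(Low, High): Rose prefers High (2.5 > -2) — not an equilibrium.
(Low, Low): Rose prefers High (0.5 > -1); Colin prefers High (-0.5 > -2.5) — not an equilibrium.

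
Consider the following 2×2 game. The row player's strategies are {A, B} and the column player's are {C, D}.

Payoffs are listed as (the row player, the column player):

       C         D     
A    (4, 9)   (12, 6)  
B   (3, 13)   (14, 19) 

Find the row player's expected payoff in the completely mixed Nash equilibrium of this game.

First find y, the probability the column player plays C, from the row player's indifference between A and B: 4y + 12(1−y) = 3y + 14(1−y), giving y = 2/3.
Since the row player is indifferent in equilibrium, the row player's expected payoff equals the payoff from either row against (2/3, 1/3). Using A: 4(2/3) + 12(1/3) = 20/3.

20/3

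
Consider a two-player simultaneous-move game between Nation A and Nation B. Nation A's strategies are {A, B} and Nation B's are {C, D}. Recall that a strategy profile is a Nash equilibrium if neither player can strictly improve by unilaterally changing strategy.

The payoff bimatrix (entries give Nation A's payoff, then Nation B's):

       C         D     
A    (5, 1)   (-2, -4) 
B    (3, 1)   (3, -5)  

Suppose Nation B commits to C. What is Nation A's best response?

A

Against C, Nation A earns 5 from A and 3 from B.
So A is the best response.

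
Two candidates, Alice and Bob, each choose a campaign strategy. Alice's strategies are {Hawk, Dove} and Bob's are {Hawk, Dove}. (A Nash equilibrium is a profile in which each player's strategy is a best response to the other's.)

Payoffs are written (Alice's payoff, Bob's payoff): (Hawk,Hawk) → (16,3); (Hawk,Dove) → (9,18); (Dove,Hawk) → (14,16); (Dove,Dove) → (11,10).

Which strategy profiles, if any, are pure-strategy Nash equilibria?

none

(Hawk, Hawk): Bob prefers Dove (18 > 3) — not an equilibrium.
(Hawk, Dove): Alice prefers Dove (11 > 9) — not an equilibrium.
(Dove, Hawk): Alice prefers Hawk (16 > 14) — not an equilibrium.
(Dove, Dove): Bob prefers Hawk (16 > 10) — not an equilibrium.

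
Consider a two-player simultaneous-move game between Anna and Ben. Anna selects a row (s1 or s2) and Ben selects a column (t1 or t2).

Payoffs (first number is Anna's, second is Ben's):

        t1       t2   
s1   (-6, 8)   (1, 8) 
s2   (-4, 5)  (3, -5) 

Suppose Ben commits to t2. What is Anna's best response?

Against t2, Anna earns 1 from s1 and 3 from s2.
So s2 is the best response.

s2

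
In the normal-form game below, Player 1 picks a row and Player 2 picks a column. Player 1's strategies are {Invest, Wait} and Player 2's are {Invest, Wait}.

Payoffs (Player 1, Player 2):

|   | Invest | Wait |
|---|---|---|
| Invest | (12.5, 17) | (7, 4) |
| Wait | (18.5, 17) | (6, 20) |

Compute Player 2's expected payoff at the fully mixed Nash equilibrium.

17

First find x, the probability Player 1 plays Invest, from Player 2's indifference between Invest and Wait: 17x + 17(1−x) = 4x + 20(1−x), giving x = 3/16.
Since Player 2 is indifferent in equilibrium, Player 2's expected payoff equals the payoff from either column against (3/16, 13/16). Using Invest: 17(3/16) + 17(13/16) = 17.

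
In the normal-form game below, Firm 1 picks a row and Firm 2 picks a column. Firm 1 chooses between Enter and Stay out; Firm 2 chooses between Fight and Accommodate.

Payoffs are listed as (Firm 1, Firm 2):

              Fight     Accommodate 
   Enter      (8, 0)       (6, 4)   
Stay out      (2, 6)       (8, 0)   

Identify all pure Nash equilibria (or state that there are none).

none

(Enter, Fight): Firm 2 prefers Accommodate (4 > 0) — not an equilibrium.
(Enter, Accommodate): Firm 1 prefers Stay out (8 > 6) — not an equilibrium.
(Stay out, Fight): Firm 1 prefers Enter (8 > 2) — not an equilibrium.
(Stay out, Accommodate): Firm 2 prefers Fight (6 > 0) — not an equilibrium.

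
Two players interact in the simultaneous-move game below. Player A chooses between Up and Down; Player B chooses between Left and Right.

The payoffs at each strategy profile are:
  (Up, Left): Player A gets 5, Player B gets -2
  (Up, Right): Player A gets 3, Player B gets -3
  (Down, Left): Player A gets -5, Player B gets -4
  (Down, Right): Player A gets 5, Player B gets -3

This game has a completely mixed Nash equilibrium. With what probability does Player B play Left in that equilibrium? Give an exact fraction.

Let q be the probability that Player B plays Left. In a completely mixed equilibrium, Player A must be indifferent between Up and Down.
Player A's expected payoff from Up is 5q + 3(1−q); from Down it is −5q + 5(1−q).
Setting these equal: 2q + 3 = −10q + 5, so q = 1/6.

1/6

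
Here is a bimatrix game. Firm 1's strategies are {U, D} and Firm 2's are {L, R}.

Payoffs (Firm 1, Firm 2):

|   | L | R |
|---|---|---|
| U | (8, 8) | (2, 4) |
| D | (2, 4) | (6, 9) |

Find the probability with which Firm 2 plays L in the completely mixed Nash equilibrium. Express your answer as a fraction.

Let y be the probability that Firm 2 plays L. In a completely mixed equilibrium, Firm 1 must be indifferent between U and D.
Firm 1's expected payoff from U is 8y + 2(1−y); from D it is 2y + 6(1−y).
Setting these equal: 6y + 2 = −4y + 6, so y = 2/5.

2/5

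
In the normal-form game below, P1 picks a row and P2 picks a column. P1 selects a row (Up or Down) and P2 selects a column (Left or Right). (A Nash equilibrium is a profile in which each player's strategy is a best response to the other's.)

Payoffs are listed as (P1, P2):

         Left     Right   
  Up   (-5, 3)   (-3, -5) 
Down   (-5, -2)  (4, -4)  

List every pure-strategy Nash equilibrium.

(Up, Left): P1 gets -5 ≥ -5 from Down, and P2 gets 3 ≥ -5 from Right — Nash equilibrium.
(Up, Right): P1 prefers Down (4 > -3); P2 prefers Left (3 > -5) — not an equilibrium.
(Down, Left): P1 gets -5 ≥ -5 from Up, and P2 gets -2 ≥ -4 from Right — Nash equilibrium.
(Down, Right): P2 prefers Left (-2 > -4) — not an equilibrium.

(Up, Left) and (Down, Left)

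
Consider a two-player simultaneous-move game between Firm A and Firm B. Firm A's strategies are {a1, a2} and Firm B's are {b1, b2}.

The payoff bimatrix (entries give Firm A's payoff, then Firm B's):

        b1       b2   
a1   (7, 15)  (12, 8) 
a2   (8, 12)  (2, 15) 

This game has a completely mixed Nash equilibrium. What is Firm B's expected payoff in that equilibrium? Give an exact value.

First find x, the probability Firm A plays a1, from Firm B's indifference between b1 and b2: 15x + 12(1−x) = 8x + 15(1−x), giving x = 3/10.
Since Firm B is indifferent in equilibrium, Firm B's expected payoff equals the payoff from either column against (3/10, 7/10). Using b1: 15(3/10) + 12(7/10) = 129/10.

129/10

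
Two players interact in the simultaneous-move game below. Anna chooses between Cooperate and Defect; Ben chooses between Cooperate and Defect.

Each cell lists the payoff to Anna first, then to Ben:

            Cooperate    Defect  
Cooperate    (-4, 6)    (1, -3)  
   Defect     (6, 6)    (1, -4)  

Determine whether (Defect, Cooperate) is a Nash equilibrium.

At (Defect, Cooperate), Anna earns 6; switching to Cooperate would give -4, so Anna has no profitable deviation.
Ben earns 6; switching to Defect would give -4, so Ben has no profitable deviation.
Neither player can gain by a unilateral deviation, so this profile is a Nash equilibrium.

Yes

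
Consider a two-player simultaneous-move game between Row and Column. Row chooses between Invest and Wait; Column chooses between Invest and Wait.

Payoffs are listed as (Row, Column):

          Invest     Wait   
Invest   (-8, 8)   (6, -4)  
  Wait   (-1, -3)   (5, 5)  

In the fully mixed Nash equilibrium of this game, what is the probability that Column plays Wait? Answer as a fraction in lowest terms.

Let q be the probability that Column plays Invest. In a completely mixed equilibrium, Row must be indifferent between Invest and Wait.
Row's expected payoff from Invest is −8q + 6(1−q); from Wait it is −q + 5(1−q).
Setting these equal: −14q + 6 = −6q + 5, so q = 1/8.
Therefore Column plays Wait with probability 1 − 1/8 = 7/8.

7/8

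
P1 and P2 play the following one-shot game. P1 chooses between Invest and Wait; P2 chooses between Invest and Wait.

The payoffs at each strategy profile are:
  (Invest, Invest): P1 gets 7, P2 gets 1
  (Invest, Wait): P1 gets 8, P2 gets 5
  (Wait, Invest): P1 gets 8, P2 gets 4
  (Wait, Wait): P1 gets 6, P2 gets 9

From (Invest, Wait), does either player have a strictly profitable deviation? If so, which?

Neither

P1 at (Invest, Wait) earns 8; deviating to Wait yields 6 — not better.
P2 earns 5; deviating to Invest yields 1 — not better.
Neither player can strictly improve; the profile is a Nash equilibrium.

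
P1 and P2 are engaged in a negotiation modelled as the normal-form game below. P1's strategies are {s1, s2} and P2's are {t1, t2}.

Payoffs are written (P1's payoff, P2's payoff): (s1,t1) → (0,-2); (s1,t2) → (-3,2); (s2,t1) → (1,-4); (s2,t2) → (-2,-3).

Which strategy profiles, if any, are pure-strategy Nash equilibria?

(s2, t2)

(s1, t1): P1 prefers s2 (1 > 0); P2 prefers t2 (2 > -2) — not an equilibrium.
(s1, t2): P1 prefers s2 (-2 > -3) — not an equilibrium.
(s2, t1): P2 prefers t2 (-3 > -4) — not an equilibrium.
(s2, t2): P1 gets -2 ≥ -3 from s1, and P2 gets -3 ≥ -4 from t1 — Nash equilibrium.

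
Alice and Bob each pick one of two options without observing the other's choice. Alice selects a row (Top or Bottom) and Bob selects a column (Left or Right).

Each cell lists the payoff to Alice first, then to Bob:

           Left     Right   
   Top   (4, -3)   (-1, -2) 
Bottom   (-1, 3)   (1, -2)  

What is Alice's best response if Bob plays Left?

Against Left, Alice earns 4 from Top and -1 from Bottom.
So Top is the best response.

Top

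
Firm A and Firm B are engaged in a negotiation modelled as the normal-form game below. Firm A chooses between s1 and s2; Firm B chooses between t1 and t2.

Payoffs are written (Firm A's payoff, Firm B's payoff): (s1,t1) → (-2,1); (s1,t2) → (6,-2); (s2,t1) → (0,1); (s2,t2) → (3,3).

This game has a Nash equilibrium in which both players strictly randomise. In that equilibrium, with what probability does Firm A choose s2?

3/5

Let p be the probability that Firm A plays s1. In a completely mixed equilibrium, Firm B must be indifferent between t1 and t2.
Firm B's expected payoff from t1 is p + (1−p); from t2 it is −2p + 3(1−p).
Setting these equal: 1 = −5p + 3, so p = 2/5.
Therefore Firm A plays s2 with probability 1 − 2/5 = 3/5.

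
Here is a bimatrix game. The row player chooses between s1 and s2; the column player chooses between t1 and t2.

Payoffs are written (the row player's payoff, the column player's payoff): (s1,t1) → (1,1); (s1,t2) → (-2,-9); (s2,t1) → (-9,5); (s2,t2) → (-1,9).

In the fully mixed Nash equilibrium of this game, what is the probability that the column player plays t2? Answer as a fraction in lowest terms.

Let y be the probability that the column player plays t1. In a completely mixed equilibrium, the row player must be indifferent between s1 and s2.
The row player's expected payoff from s1 is y − 2(1−y); from s2 it is −9y − (1−y).
Setting these equal: 3y − 2 = −8y − 1, so y = 1/11.
Therefore the column player plays t2 with probability 1 − 1/11 = 10/11.

10/11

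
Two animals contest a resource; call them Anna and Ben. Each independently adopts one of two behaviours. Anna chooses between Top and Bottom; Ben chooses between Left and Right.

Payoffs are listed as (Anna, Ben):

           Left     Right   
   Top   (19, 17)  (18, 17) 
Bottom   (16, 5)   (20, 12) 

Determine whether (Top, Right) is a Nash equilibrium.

No

At (Top, Right), Anna earns 18; switching to Bottom would give 20, so Anna would deviate.
Ben earns 17; switching to Left would give 17, so Ben has no profitable deviation.
Since at least one player can profitably deviate, this is not a Nash equilibrium.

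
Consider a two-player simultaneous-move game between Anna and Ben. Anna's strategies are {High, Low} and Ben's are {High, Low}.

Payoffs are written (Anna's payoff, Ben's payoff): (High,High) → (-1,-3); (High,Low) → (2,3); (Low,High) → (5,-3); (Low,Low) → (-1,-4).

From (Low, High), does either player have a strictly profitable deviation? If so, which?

Anna at (Low, High) earns 5; deviating to High yields -1 — not better.
Ben earns -3; deviating to Low yields -4 — not better.
Neither player can strictly improve; the profile is a Nash equilibrium.

Neither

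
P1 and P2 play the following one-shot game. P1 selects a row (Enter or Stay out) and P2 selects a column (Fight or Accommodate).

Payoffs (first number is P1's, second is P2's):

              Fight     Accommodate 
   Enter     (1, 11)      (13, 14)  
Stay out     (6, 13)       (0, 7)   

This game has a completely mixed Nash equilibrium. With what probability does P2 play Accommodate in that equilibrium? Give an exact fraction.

5/18

Let y be the probability that P2 plays Fight. In a completely mixed equilibrium, P1 must be indifferent between Enter and Stay out.
P1's expected payoff from Enter is y + 13(1−y); from Stay out it is 6y.
Setting these equal: −12y + 13 = 6y, so y = 13/18.
Therefore P2 plays Accommodate with probability 1 − 13/18 = 5/18.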